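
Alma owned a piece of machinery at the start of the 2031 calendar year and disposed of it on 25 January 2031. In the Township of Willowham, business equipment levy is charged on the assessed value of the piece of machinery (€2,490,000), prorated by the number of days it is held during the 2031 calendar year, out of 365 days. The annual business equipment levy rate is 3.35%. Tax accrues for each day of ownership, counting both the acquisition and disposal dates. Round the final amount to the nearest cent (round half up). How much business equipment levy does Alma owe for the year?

Days held (1 January – 25 January 2031): 25 out of 365
Tax = €2,490,000 × 3.35% × 25/365 = €5,713.3562

€5,713.36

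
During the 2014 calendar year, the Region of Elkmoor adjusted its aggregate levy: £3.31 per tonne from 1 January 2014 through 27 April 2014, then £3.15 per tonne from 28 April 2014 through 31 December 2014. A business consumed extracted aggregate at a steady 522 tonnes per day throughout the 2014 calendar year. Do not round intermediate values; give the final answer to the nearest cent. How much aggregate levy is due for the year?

1 January – 27 April 2014: 117 days × 522 tonnes/day = 61,074 tonnes at £3.31/tonne → £202154.94
28 April – 31 December 2014: 248 days × 522 tonnes/day = 129,456 tonnes at £3.15/tonne → £407786.40

£609941.34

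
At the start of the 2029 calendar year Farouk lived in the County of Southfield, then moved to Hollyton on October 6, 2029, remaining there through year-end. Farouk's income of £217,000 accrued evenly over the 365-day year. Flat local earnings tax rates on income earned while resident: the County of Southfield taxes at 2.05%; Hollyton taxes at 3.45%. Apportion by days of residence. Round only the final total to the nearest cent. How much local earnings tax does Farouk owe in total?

£5,172.63

The County of Southfield, January 1 – October 5, 2029: 278 days → £217,000 × 2.05% × 278/365 = £3,388.1726
Hollyton, October 6 – December 31, 2029: 87 days → £217,000 × 3.45% × 87/365 = £1,784.4534
Total = £5,172.6260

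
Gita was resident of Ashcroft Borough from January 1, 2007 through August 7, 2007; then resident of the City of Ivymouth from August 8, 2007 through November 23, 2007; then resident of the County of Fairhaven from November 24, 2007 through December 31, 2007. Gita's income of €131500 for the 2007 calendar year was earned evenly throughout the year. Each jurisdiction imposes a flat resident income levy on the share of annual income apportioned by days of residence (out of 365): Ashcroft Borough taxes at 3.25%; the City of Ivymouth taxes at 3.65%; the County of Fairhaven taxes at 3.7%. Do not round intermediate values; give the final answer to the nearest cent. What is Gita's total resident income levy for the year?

Ashcroft Borough, January 1 – August 7, 2007: 219 days → €131500 × 3.25% × 219/365 = €2564.2500
The City of Ivymouth, August 8 – November 23, 2007: 108 days → €131500 × 3.65% × 108/365 = €1420.2000
The County of Fairhaven, November 24 – December 31, 2007: 38 days → €131500 × 3.7% × 38/365 = €506.5452
Total = €4490.9952

€4491.00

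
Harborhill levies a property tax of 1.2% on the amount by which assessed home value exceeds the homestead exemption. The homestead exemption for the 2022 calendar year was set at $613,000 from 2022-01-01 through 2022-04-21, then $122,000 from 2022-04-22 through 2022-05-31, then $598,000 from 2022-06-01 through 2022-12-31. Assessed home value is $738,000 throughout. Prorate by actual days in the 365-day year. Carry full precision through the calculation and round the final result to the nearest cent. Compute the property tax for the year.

$2,251.23

2022-01-01 to 2022-04-21: 111 days, exemption $613,000 → ($738,000 − $613,000) × 1.2% × 111/365 = $456.1644
2022-04-22 to 2022-05-31: 40 days, exemption $122,000 → ($738,000 − $122,000) × 1.2% × 40/365 = $810.0822
2022-06-01 to 2022-12-31: 214 days, exemption $598,000 → ($738,000 − $598,000) × 1.2% × 214/365 = $984.9863
Total = $2,251.2329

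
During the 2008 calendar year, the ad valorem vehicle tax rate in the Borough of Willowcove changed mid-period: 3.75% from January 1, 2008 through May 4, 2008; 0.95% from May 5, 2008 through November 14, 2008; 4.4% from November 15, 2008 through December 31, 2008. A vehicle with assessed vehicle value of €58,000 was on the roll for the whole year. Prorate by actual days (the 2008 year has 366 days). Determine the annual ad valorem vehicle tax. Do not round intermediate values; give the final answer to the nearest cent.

January 1 – May 4, 2008: 125 days at 3.75% → €58,000 × 3.75% × 125/366 = €742.8279
May 5 – November 14, 2008: 194 days at 0.95% → €58,000 × 0.95% × 194/366 = €292.0601
November 15 – December 31, 2008: 47 days at 4.4% → €58,000 × 4.4% × 47/366 = €327.7158
Total = €1,362.6038

€1,362.60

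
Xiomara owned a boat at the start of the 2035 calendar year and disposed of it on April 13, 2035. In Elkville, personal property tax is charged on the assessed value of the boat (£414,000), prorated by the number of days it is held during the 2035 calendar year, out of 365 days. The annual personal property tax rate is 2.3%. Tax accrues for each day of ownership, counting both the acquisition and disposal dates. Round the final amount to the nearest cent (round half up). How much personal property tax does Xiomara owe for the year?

Days held (January 1 – April 13, 2035): 103 out of 365
Tax = £414,000 × 2.3% × 103/365 = £2,687.0301

£2,687.03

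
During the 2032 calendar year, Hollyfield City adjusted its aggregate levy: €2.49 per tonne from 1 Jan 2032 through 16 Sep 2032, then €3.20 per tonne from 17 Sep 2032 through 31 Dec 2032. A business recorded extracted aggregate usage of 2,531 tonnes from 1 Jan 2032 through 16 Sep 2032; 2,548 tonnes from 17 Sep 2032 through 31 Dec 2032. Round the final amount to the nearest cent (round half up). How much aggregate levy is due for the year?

€14,455.79

1 Jan – 16 Sep 2032: 2,531 tonnes at €2.49/tonne → €6,302.19
17 Sep – 31 Dec 2032: 2,548 tonnes at €3.20/tonne → €8,153.60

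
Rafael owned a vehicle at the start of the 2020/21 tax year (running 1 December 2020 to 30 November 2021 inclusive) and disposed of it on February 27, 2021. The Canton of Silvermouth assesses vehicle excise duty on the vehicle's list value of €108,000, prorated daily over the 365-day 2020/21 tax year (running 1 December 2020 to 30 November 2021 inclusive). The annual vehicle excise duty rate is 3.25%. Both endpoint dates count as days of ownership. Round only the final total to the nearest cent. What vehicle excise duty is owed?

Days held (December 1, 2020 – February 27, 2021): 89 out of 365
Tax = €108,000 × 3.25% × 89/365 = €855.8630

€855.86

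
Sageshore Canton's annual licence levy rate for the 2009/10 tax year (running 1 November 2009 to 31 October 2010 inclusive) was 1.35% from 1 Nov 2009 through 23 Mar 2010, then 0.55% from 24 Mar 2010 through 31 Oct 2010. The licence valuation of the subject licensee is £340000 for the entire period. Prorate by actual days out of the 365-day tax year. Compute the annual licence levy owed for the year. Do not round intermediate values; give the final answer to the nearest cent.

£2935.64

1 Nov 2009 – 23 Mar 2010: 143 days at 1.35% → £340000 × 1.35% × 143/365 = £1798.2740
24 Mar – 31 Oct 2010: 222 days at 0.55% → £340000 × 0.55% × 222/365 = £1137.3699
Total = £2935.6438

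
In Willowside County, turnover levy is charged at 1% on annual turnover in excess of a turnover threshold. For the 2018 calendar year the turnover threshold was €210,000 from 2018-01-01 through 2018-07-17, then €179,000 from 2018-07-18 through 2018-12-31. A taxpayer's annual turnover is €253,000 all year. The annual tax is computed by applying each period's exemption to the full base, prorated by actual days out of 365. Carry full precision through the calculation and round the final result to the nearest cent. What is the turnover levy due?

€571.84

2018-01-01 to 2018-07-17: 198 days, exemption €210,000 → (€253,000 − €210,000) × 1% × 198/365 = €233.2603
2018-07-18 to 2018-12-31: 167 days, exemption €179,000 → (€253,000 − €179,000) × 1% × 167/365 = €338.5753
Total = €571.8356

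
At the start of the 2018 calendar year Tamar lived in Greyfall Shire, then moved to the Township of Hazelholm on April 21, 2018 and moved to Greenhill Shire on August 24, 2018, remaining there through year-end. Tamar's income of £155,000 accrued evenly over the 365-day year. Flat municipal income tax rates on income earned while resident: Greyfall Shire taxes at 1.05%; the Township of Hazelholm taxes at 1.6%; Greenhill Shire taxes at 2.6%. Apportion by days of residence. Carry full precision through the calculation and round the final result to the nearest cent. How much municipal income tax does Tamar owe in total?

£2,775.14

Greyfall Shire, January 1 – April 20, 2018: 110 days → £155,000 × 1.05% × 110/365 = £490.4795
The Township of Hazelholm, April 21 – August 23, 2018: 125 days → £155,000 × 1.6% × 125/365 = £849.3151
Greenhill Shire, August 24 – December 31, 2018: 130 days → £155,000 × 2.6% × 130/365 = £1,435.3425
Total = £2,775.1370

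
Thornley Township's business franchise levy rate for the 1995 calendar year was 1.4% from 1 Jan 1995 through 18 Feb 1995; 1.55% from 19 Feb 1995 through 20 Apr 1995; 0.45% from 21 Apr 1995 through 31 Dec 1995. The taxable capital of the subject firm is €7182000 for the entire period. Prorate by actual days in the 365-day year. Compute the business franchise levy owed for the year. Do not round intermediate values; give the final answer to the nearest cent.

1 Jan – 18 Feb 1995: 49 days at 1.4% → €7182000 × 1.4% × 49/365 = €13498.2247
19 Feb – 20 Apr 1995: 61 days at 1.55% → €7182000 × 1.55% × 61/365 = €18604.3315
21 Apr – 31 Dec 1995: 255 days at 0.45% → €7182000 × 0.45% × 255/365 = €22579.0274
Total = €54681.5836

€54681.58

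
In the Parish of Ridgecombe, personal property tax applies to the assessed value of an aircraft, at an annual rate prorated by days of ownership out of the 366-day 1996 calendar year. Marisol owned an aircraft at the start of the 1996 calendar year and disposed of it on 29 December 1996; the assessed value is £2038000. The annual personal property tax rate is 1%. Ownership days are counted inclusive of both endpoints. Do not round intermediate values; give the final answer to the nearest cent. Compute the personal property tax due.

Days held (1 January – 29 December 1996): 364 out of 366
Tax = £2038000 × 1% × 364/366 = £20268.6339

£20268.63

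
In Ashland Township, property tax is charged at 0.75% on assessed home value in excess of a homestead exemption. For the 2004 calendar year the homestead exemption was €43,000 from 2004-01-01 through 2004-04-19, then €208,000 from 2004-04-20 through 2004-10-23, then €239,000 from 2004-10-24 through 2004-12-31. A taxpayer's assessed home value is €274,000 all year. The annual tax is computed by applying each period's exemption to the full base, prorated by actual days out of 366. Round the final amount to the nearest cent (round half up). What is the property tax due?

€823.09

2004-01-01 to 2004-04-19: 110 days, exemption €43,000 → (€274,000 − €43,000) × 0.75% × 110/366 = €520.6967
2004-04-20 to 2004-10-23: 187 days, exemption €208,000 → (€274,000 − €208,000) × 0.75% × 187/366 = €252.9098
2004-10-24 to 2004-12-31: 69 days, exemption €239,000 → (€274,000 − €239,000) × 0.75% × 69/366 = €49.4877
Total = €823.0943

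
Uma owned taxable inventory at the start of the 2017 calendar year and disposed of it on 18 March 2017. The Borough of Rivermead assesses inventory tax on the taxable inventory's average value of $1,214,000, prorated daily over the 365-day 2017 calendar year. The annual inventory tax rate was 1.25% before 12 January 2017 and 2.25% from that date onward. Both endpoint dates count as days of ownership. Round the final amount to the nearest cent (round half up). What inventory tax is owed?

$5,396.48

1 January – 11 January 2017: 11 days at 1.25% → $1,214,000 × 1.25% × 11/365 = $457.3288
12 January – 18 March 2017: 66 days at 2.25% → $1,214,000 × 2.25% × 66/365 = $4,939.1507
Total = $5,396.4795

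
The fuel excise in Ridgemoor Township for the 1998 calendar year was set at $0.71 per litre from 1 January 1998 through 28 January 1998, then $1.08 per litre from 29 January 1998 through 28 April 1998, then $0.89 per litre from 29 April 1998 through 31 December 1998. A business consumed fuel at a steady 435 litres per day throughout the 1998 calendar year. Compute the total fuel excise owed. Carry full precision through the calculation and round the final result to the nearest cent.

1 January – 28 January 1998: 28 days × 435 litres/day = 12,180 litres at $0.71/litre → $8,647.80
29 January – 28 April 1998: 90 days × 435 litres/day = 39,150 litres at $1.08/litre → $42,282.00
29 April – 31 December 1998: 247 days × 435 litres/day = 107,445 litres at $0.89/litre → $95,626.05

$146,555.85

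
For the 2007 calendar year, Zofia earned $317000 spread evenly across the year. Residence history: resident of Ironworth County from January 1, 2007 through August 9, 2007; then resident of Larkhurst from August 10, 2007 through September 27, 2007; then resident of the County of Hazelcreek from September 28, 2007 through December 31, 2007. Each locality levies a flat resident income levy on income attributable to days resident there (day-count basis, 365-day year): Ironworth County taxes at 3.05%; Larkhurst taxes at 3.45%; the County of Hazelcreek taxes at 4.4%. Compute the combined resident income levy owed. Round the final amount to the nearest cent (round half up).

Ironworth County, January 1 – August 9, 2007: 221 days → $317000 × 3.05% × 221/365 = $5854.0781
Larkhurst, August 10 – September 27, 2007: 49 days → $317000 × 3.45% × 49/365 = $1468.1877
The County of Hazelcreek, September 28 – December 31, 2007: 95 days → $317000 × 4.4% × 95/365 = $3630.3014
Total = $10952.5671

$10952.57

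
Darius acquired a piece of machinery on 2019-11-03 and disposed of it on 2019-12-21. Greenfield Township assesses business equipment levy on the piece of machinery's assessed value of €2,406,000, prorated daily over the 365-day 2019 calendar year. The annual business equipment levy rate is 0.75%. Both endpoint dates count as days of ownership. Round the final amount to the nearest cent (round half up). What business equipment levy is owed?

€2,422.48

Days held (2019-11-03 to 2019-12-21): 49 out of 365
Tax = €2,406,000 × 0.75% × 49/365 = €2,422.4795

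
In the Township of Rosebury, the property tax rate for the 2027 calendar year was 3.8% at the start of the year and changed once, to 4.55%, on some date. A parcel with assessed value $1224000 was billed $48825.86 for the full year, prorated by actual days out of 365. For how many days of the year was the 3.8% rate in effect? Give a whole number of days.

273 days

Let d = days at the first rate; then 365 − d days at the second rate.
$1224000 × [3.8%·d + 4.55%·(365−d)] / 365 = $48825.86
Solving gives d = 273, so the new rate took effect on 1 October 2027.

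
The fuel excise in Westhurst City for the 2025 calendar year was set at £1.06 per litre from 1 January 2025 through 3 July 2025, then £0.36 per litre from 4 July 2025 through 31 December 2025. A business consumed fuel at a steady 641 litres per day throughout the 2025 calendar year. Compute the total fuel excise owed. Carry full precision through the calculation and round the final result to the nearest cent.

£166,788.20

1 January – 3 July 2025: 184 days × 641 litres/day = 117,944 litres at £1.06/litre → £125,020.64
4 July – 31 December 2025: 181 days × 641 litres/day = 116,021 litres at £0.36/litre → £41,767.56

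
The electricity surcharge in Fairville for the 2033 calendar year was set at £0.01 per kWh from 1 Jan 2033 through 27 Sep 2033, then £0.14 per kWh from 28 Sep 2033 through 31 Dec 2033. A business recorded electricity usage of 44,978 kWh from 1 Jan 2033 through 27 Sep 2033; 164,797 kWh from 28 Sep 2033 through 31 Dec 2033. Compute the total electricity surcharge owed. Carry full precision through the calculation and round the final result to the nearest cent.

1 Jan – 27 Sep 2033: 44,978 kWh at £0.01/kWh → £449.78
28 Sep – 31 Dec 2033: 164,797 kWh at £0.14/kWh → £23,071.58

£23,521.36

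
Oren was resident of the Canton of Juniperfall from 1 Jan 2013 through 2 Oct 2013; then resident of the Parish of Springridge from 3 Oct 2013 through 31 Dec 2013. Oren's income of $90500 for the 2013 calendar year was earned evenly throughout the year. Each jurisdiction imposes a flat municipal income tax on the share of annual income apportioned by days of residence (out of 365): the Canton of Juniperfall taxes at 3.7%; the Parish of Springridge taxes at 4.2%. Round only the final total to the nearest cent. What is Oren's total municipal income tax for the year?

$3460.08

The Canton of Juniperfall, 1 Jan – 2 Oct 2013: 275 days → $90500 × 3.7% × 275/365 = $2522.8425
The Parish of Springridge, 3 Oct – 31 Dec 2013: 90 days → $90500 × 4.2% × 90/365 = $937.2329
Total = $3460.0753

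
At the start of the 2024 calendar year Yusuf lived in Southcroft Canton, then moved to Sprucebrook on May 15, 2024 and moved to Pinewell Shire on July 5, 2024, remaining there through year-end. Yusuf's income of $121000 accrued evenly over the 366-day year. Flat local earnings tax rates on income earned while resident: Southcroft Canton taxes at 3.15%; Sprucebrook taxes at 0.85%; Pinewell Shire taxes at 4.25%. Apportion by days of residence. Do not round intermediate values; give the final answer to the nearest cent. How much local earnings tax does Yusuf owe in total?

Southcroft Canton, January 1 – May 14, 2024: 135 days → $121000 × 3.15% × 135/366 = $1405.8811
Sprucebrook, May 15 – July 4, 2024: 51 days → $121000 × 0.85% × 51/366 = $143.3156
Pinewell Shire, July 5 – December 31, 2024: 180 days → $121000 × 4.25% × 180/366 = $2529.0984
Total = $4078.2951

$4078.30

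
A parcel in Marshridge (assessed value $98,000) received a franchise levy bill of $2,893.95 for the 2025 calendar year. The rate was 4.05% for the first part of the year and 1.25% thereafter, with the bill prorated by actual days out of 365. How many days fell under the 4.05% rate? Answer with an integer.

222 days

Let d = days at the first rate; then 365 − d days at the second rate.
$98,000 × [4.05%·d + 1.25%·(365−d)] / 365 = $2,893.95
Solving gives d = 222, so the new rate took effect on 11 Aug 2025.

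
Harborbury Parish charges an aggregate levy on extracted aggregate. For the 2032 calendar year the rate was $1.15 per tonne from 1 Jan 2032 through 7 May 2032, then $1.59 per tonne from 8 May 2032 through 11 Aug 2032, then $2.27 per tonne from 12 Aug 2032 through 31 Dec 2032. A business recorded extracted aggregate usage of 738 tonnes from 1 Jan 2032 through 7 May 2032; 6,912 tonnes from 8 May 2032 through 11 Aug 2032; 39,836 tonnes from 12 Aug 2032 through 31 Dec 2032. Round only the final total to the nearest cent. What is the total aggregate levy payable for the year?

1 Jan – 7 May 2032: 738 tonnes at $1.15/tonne → $848.70
8 May – 11 Aug 2032: 6,912 tonnes at $1.59/tonne → $10,990.08
12 Aug – 31 Dec 2032: 39,836 tonnes at $2.27/tonne → $90,427.72

$102,266.50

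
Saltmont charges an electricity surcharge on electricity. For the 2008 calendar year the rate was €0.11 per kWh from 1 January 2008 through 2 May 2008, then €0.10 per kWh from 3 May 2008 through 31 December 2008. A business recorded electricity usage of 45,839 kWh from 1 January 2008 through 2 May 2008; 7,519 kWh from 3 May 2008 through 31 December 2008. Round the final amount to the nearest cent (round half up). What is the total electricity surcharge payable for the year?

1 January – 2 May 2008: 45,839 kWh at €0.11/kWh → €5,042.29
3 May – 31 December 2008: 7,519 kWh at €0.10/kWh → €751.90

€5,794.19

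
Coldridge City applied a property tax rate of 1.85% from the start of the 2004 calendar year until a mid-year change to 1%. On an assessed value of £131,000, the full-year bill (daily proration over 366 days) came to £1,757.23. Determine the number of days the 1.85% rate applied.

Let d = days at the first rate; then 366 − d days at the second rate.
£131,000 × [1.85%·d + 1%·(366−d)] / 366 = £1,757.23
Solving gives d = 147, so the new rate took effect on 27 May 2004.

147 days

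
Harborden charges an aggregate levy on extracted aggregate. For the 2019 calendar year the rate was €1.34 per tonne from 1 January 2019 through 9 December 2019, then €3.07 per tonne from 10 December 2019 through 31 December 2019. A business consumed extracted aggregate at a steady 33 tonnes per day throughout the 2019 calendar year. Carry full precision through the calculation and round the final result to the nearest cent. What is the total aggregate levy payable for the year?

€17,396.28

1 January – 9 December 2019: 343 days × 33 tonnes/day = 11,319 tonnes at €1.34/tonne → €15,167.46
10 December – 31 December 2019: 22 days × 33 tonnes/day = 726 tonnes at €3.07/tonne → €2,228.82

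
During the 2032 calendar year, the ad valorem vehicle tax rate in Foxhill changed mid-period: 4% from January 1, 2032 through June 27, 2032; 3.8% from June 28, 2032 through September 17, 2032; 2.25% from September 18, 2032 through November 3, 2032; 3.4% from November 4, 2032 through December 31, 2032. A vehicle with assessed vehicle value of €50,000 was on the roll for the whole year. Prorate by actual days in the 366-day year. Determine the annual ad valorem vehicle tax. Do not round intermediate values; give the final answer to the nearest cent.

€1,817.69

January 1 – June 27, 2032: 179 days at 4% → €50,000 × 4% × 179/366 = €978.1421
June 28 – September 17, 2032: 82 days at 3.8% → €50,000 × 3.8% × 82/366 = €425.6831
September 18 – November 3, 2032: 47 days at 2.25% → €50,000 × 2.25% × 47/366 = €144.4672
November 4 – December 31, 2032: 58 days at 3.4% → €50,000 × 3.4% × 58/366 = €269.3989
Total = €1,817.6913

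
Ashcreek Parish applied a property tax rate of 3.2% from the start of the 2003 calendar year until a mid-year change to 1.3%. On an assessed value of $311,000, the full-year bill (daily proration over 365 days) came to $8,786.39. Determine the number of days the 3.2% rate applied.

293 days

Let d = days at the first rate; then 365 − d days at the second rate.
$311,000 × [3.2%·d + 1.3%·(365−d)] / 365 = $8,786.39
Solving gives d = 293, so the new rate took effect on 21 Oct 2003.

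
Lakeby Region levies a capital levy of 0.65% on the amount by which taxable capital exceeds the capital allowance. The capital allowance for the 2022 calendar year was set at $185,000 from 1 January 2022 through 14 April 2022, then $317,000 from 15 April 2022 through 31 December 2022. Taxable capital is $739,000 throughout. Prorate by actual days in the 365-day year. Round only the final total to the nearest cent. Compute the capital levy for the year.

1 January – 14 April 2022: 104 days, exemption $185,000 → ($739,000 − $185,000) × 0.65% × 104/365 = $1,026.0384
15 April – 31 December 2022: 261 days, exemption $317,000 → ($739,000 − $317,000) × 0.65% × 261/365 = $1,961.4329
Total = $2,987.4712

$2,987.47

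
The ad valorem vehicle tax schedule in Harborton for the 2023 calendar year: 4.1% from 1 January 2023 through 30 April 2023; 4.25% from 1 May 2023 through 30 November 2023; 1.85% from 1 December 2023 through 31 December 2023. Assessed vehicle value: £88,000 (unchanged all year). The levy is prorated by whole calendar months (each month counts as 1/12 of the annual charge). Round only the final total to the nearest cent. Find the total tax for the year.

1 January – 30 April 2023: 4 months at 4.1% → £88,000 × 4.1% × 4/12 = £1,202.6667
1 May – 30 November 2023: 7 months at 4.25% → £88,000 × 4.25% × 7/12 = £2,181.6667
1 December – 31 December 2023: 1 month at 1.85% → £88,000 × 1.85% × 1/12 = £135.6667
Total = £3,520.0000

£3,520.00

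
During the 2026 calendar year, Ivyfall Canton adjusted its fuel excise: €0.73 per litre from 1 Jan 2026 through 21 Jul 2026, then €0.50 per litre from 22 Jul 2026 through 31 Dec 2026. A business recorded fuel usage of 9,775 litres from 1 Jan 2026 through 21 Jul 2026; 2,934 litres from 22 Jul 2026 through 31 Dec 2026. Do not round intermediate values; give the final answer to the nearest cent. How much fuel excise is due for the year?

1 Jan – 21 Jul 2026: 9,775 litres at €0.73/litre → €7135.75
22 Jul – 31 Dec 2026: 2,934 litres at €0.50/litre → €1467.00

€8602.75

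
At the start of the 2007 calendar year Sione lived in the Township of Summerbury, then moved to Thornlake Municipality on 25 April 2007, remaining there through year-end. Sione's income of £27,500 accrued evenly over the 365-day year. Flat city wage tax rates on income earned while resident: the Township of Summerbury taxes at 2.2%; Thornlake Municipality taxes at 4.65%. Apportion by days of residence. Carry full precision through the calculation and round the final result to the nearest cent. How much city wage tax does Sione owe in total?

£1,068.32

The Township of Summerbury, 1 January – 24 April 2007: 114 days → £27,500 × 2.2% × 114/365 = £188.9589
Thornlake Municipality, 25 April – 31 December 2007: 251 days → £27,500 × 4.65% × 251/365 = £879.3596
Total = £1,068.3185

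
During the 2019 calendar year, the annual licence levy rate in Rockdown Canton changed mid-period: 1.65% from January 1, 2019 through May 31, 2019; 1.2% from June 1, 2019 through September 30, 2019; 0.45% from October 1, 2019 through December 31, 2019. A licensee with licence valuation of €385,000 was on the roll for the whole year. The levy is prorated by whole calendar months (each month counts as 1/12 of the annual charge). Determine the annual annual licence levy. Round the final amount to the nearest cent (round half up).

January 1 – May 31, 2019: 5 months at 1.65% → €385,000 × 1.65% × 5/12 = €2,646.8750
June 1 – September 30, 2019: 4 months at 1.2% → €385,000 × 1.2% × 4/12 = €1,540.0000
October 1 – December 31, 2019: 3 months at 0.45% → €385,000 × 0.45% × 3/12 = €433.1250
Total = €4,620.0000

€4,620.00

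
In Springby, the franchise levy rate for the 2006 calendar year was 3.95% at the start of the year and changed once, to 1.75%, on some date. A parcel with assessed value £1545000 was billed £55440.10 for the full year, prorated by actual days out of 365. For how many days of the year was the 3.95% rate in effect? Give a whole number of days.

305 days

Let d = days at the first rate; then 365 − d days at the second rate.
£1545000 × [3.95%·d + 1.75%·(365−d)] / 365 = £55440.10
Solving gives d = 305, so the new rate took effect on November 2, 2006.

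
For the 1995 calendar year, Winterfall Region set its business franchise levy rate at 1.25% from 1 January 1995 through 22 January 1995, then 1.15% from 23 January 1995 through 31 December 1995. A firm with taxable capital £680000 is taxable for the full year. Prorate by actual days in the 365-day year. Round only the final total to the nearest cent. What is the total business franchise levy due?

1 January – 22 January 1995: 22 days at 1.25% → £680000 × 1.25% × 22/365 = £512.3288
23 January – 31 December 1995: 343 days at 1.15% → £680000 × 1.15% × 343/365 = £7348.6575
Total = £7860.9863

£7860.99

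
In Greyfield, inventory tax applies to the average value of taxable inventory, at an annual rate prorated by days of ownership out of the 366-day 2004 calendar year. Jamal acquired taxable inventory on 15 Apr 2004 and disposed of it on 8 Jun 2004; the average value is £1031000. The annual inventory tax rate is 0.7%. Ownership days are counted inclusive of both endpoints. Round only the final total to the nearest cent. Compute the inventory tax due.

Days held (15 Apr – 8 Jun 2004): 55 out of 366
Tax = £1031000 × 0.7% × 55/366 = £1084.5219

£1084.52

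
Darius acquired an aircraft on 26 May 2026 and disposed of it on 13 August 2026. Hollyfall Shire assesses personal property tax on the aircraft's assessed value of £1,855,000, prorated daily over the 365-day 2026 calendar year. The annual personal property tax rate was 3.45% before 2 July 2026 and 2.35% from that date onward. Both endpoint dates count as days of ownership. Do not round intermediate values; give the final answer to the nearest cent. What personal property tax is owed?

£11,622.97

26 May – 1 July 2026: 37 days at 3.45% → £1,855,000 × 3.45% × 37/365 = £6,487.4178
2 July – 13 August 2026: 43 days at 2.35% → £1,855,000 × 2.35% × 43/365 = £5,135.5548
Total = £11,622.9726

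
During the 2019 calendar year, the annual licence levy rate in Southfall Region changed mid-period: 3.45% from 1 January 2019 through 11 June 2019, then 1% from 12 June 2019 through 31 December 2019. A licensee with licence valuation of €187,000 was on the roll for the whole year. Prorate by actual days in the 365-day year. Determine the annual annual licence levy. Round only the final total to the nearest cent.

1 January – 11 June 2019: 162 days at 3.45% → €187,000 × 3.45% × 162/365 = €2,863.4055
12 June – 31 December 2019: 203 days at 1% → €187,000 × 1% × 203/365 = €1,040.0274
Total = €3,903.4329

€3,903.43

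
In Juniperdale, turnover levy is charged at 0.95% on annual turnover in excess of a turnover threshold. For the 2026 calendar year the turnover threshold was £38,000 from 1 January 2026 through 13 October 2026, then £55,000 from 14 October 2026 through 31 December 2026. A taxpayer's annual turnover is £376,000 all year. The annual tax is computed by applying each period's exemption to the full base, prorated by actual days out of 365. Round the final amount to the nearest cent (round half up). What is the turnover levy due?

1 January – 13 October 2026: 286 days, exemption £38,000 → (£376,000 − £38,000) × 0.95% × 286/365 = £2,516.0164
14 October – 31 December 2026: 79 days, exemption £55,000 → (£376,000 − £55,000) × 0.95% × 79/365 = £660.0288
Total = £3,176.0452

£3,176.05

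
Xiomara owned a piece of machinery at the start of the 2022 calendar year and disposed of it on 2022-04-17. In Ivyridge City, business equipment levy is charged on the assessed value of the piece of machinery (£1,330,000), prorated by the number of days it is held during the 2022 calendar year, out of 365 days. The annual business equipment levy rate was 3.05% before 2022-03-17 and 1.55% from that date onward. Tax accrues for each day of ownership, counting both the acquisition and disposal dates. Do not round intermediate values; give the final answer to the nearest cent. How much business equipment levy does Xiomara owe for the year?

2022-01-01 to 2022-03-16: 75 days at 3.05% → £1,330,000 × 3.05% × 75/365 = £8,335.2740
2022-03-17 to 2022-04-17: 32 days at 1.55% → £1,330,000 × 1.55% × 32/365 = £1,807.3425
Total = £10,142.6164

£10,142.62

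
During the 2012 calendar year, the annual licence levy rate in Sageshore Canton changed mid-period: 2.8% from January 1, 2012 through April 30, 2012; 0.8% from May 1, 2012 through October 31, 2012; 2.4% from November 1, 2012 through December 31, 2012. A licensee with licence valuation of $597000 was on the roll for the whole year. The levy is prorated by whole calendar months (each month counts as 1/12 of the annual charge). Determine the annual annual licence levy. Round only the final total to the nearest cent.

$10348.00

January 1 – April 30, 2012: 4 months at 2.8% → $597000 × 2.8% × 4/12 = $5572.0000
May 1 – October 31, 2012: 6 months at 0.8% → $597000 × 0.8% × 6/12 = $2388.0000
November 1 – December 31, 2012: 2 months at 2.4% → $597000 × 2.4% × 2/12 = $2388.0000
Total = $10348.0000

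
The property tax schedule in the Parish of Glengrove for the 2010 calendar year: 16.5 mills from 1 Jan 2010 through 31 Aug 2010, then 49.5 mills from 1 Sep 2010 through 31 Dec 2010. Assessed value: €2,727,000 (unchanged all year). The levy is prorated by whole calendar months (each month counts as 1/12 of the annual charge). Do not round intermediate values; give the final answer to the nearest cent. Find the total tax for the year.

€74,992.50

1 Jan – 31 Aug 2010: 8 months at 16.5 mills → €2,727,000 × 1.65% × 8/12 = €29,997.0000
1 Sep – 31 Dec 2010: 4 months at 49.5 mills → €2,727,000 × 4.95% × 4/12 = €44,995.5000
Total = €74,992.5000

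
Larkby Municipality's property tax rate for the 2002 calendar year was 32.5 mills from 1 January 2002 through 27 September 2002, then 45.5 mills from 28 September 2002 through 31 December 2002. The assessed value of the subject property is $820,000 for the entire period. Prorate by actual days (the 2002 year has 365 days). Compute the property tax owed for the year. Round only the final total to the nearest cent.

$29,424.52

1 January – 27 September 2002: 270 days at 32.5 mills → $820,000 × 3.25% × 270/365 = $19,713.6986
28 September – 31 December 2002: 95 days at 45.5 mills → $820,000 × 4.55% × 95/365 = $9,710.8219
Total = $29,424.5205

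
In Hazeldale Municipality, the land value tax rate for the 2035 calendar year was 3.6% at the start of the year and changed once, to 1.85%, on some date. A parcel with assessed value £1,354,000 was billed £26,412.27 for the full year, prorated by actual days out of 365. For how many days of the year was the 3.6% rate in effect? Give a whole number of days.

21 days

Let d = days at the first rate; then 365 − d days at the second rate.
£1,354,000 × [3.6%·d + 1.85%·(365−d)] / 365 = £26,412.27
Solving gives d = 21, so the new rate took effect on 22 Jan 2035.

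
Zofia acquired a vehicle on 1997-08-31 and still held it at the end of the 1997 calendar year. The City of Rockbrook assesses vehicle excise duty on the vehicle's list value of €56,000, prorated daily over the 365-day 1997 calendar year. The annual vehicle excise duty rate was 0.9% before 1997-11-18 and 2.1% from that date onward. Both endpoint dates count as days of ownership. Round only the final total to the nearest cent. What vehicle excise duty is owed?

€250.85

1997-08-31 to 1997-11-17: 79 days at 0.9% → €56,000 × 0.9% × 79/365 = €109.0849
1997-11-18 to 1997-12-31: 44 days at 2.1% → €56,000 × 2.1% × 44/365 = €141.7644
Total = €250.8493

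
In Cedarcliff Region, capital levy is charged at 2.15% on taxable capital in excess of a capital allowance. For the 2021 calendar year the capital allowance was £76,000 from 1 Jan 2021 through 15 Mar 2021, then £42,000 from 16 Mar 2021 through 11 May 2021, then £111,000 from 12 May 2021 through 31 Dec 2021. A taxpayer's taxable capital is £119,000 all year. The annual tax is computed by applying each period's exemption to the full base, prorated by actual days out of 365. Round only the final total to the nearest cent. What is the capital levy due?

1 Jan – 15 Mar 2021: 74 days, exemption £76,000 → (£119,000 − £76,000) × 2.15% × 74/365 = £187.4329
16 Mar – 11 May 2021: 57 days, exemption £42,000 → (£119,000 − £42,000) × 2.15% × 57/365 = £258.5301
12 May – 31 Dec 2021: 234 days, exemption £111,000 → (£119,000 − £111,000) × 2.15% × 234/365 = £110.2685
Total = £556.2315

£556.23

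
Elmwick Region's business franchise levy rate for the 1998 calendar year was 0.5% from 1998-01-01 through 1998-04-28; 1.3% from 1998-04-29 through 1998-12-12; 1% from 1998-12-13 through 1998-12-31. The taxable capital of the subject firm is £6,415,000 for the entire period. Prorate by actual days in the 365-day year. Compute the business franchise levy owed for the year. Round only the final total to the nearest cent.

£65,802.08

1998-01-01 to 1998-04-28: 118 days at 0.5% → £6,415,000 × 0.5% × 118/365 = £10,369.4521
1998-04-29 to 1998-12-12: 228 days at 1.3% → £6,415,000 × 1.3% × 228/365 = £52,093.3151
1998-12-13 to 1998-12-31: 19 days at 1% → £6,415,000 × 1% × 19/365 = £3,339.3151
Total = £65,802.0822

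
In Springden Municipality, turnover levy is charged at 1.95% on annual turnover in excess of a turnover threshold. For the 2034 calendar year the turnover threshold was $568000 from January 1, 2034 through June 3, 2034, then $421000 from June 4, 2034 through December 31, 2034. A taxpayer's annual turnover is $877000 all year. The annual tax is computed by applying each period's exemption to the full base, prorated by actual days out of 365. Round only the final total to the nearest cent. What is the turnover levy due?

January 1 – June 3, 2034: 154 days, exemption $568000 → ($877000 − $568000) × 1.95% × 154/365 = $2542.2658
June 4 – December 31, 2034: 211 days, exemption $421000 → ($877000 − $421000) × 1.95% × 211/365 = $5140.3068
Total = $7682.5726

$7682.57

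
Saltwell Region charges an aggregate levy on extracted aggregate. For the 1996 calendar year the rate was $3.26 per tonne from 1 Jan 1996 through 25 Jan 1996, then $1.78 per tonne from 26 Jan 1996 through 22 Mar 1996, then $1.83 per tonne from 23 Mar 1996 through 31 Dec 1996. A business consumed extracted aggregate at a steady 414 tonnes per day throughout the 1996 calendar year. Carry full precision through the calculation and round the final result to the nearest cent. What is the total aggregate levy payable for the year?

$290909.52

1 Jan – 25 Jan 1996: 25 days × 414 tonnes/day = 10,350 tonnes at $3.26/tonne → $33741.00
26 Jan – 22 Mar 1996: 57 days × 414 tonnes/day = 23,598 tonnes at $1.78/tonne → $42004.44
23 Mar – 31 Dec 1996: 284 days × 414 tonnes/day = 117,576 tonnes at $1.83/tonne → $215164.08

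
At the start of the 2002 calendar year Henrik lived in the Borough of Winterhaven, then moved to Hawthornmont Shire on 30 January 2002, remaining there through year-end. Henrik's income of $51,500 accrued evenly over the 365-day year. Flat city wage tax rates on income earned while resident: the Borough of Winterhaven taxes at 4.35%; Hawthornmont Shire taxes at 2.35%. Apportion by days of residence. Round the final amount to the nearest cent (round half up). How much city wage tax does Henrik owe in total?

The Borough of Winterhaven, 1 January – 29 January 2002: 29 days → $51,500 × 4.35% × 29/365 = $177.9925
Hawthornmont Shire, 30 January – 31 December 2002: 336 days → $51,500 × 2.35% × 336/365 = $1,114.0932
Total = $1,292.0856

$1,292.09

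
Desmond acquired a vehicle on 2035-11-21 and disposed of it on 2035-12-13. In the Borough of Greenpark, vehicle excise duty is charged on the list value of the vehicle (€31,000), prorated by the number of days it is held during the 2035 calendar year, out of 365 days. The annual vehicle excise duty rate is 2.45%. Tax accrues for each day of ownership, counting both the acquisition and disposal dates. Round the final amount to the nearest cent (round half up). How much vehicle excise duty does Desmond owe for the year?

€47.86

Days held (2035-11-21 to 2035-12-13): 23 out of 365
Tax = €31,000 × 2.45% × 23/365 = €47.8589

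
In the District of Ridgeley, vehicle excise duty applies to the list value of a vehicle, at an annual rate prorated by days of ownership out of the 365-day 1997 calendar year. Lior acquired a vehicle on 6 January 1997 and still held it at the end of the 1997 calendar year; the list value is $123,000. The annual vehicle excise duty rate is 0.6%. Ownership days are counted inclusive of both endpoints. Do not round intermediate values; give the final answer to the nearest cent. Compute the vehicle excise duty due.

$727.89

Days held (6 January – 31 December 1997): 360 out of 365
Tax = $123,000 × 0.6% × 360/365 = $727.8904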